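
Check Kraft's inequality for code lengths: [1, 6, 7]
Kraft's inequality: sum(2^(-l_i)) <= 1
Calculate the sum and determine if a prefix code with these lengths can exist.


Sum = 2^(-1) + 2^(-6) + 2^(-7)
    = 0.5 + 0.015625 + 0.0078125
    = 67/128 = 0.5234375
Since 0.5234375 <= 1, Kraft's inequality IS satisfied.
A prefix code with these lengths CAN exist.

Kraft sum = 0.5234375. Satisfied.


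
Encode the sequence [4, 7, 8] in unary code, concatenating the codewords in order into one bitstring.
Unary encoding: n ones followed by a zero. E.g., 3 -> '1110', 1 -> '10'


Encode each number as n ones followed by a terminating 0:
  4 -> 11110 (5 bits)
  7 -> 11111110 (8 bits)
  8 -> 111111110 (9 bits)
Total length = 5 + 8 + 9 = 22 bits.

Unary([4, 7, 8]) = 1111011111110111111110 (22 bits)


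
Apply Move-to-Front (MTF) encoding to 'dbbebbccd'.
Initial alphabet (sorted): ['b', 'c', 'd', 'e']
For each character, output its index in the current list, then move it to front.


MTF encoding:
'd': index 2 in ['b', 'c', 'd', 'e'] -> ['d', 'b', 'c', 'e']
'b': index 1 in ['d', 'b', 'c', 'e'] -> ['b', 'd', 'c', 'e']
'b': index 0 in ['b', 'd', 'c', 'e'] -> ['b', 'd', 'c', 'e']
'e': index 3 in ['b', 'd', 'c', 'e'] -> ['e', 'b', 'd', 'c']
'b': index 1 in ['e', 'b', 'd', 'c'] -> ['b', 'e', 'd', 'c']
'b': index 0 in ['b', 'e', 'd', 'c'] -> ['b', 'e', 'd', 'c']
'c': index 3 in ['b', 'e', 'd', 'c'] -> ['c', 'b', 'e', 'd']
'c': index 0 in ['c', 'b', 'e', 'd'] -> ['c', 'b', 'e', 'd']
'd': index 3 in ['c', 'b', 'e', 'd'] -> ['d', 'c', 'b', 'e']


Output: [2, 1, 0, 3, 1, 0, 3, 0, 3]


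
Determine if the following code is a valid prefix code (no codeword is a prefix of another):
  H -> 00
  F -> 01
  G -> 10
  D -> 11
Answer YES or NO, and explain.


Checking each pair (does one codeword prefix another?):
  H='00' vs F='01': no prefix
  H='00' vs G='10': no prefix
  H='00' vs D='11': no prefix
  F='01' vs H='00': no prefix
  F='01' vs G='10': no prefix
  F='01' vs D='11': no prefix
  G='10' vs H='00': no prefix
  G='10' vs F='01': no prefix
  G='10' vs D='11': no prefix
  D='11' vs H='00': no prefix
  D='11' vs F='01': no prefix
  D='11' vs G='10': no prefix
No violation found over all pairs.

YES -- this is a valid prefix code. No codeword is a prefix of any other codeword.


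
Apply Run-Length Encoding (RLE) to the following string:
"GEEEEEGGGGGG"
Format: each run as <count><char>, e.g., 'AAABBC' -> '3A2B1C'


Scanning runs left to right:
  i=0: run of 'G' x 1 -> '1G'
  i=1: run of 'E' x 5 -> '5E'
  i=6: run of 'G' x 6 -> '6G'

RLE = 1G5E6G


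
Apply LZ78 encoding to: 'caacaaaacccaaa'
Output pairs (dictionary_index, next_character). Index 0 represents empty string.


LZ78 encoding steps:
Dictionary: {0: ''}
Step 1: w='' (idx 0), next='c' -> output (0, 'c'), add 'c' as idx 1
Step 2: w='' (idx 0), next='a' -> output (0, 'a'), add 'a' as idx 2
Step 3: w='a' (idx 2), next='c' -> output (2, 'c'), add 'ac' as idx 3
Step 4: w='a' (idx 2), next='a' -> output (2, 'a'), add 'aa' as idx 4
Step 5: w='aa' (idx 4), next='c' -> output (4, 'c'), add 'aac' as idx 5
Step 6: w='c' (idx 1), next='c' -> output (1, 'c'), add 'cc' as idx 6
Step 7: w='aa' (idx 4), next='a' -> output (4, 'a'), add 'aaa' as idx 7


Encoded: [(0, 'c'), (0, 'a'), (2, 'c'), (2, 'a'), (4, 'c'), (1, 'c'), (4, 'a')]


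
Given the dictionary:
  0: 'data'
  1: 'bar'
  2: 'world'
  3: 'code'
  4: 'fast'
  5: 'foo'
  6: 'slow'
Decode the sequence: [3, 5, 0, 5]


Look up each index in the dictionary:
  3 -> 'code'
  5 -> 'foo'
  0 -> 'data'
  5 -> 'foo'

Decoded: "code foo data foo"


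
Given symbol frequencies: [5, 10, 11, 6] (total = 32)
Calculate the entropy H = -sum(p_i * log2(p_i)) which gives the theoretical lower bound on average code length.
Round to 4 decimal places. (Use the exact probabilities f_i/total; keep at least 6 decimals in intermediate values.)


Per-symbol terms -p_i * log2(p_i) with p_i = f_i/32:
  p = 5/32 = 0.156250: log2(p) = -2.678072, -p*log2(p) = 0.418449
  p = 10/32 = 0.312500: log2(p) = -1.678072, -p*log2(p) = 0.524397
  p = 11/32 = 0.343750: log2(p) = -1.540568, -p*log2(p) = 0.529570
  p = 6/32 = 0.187500: log2(p) = -2.415037, -p*log2(p) = 0.452820
H = 0.418449 + 0.524397 + 0.529570 + 0.452820 = 1.925236

H = 1.9252 bits/symbol


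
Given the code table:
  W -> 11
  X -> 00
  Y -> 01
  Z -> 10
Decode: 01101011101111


Decoding:
01 -> Y
10 -> Z
10 -> Z
11 -> W
10 -> Z
11 -> W
11 -> W


Result: YZZWZWW


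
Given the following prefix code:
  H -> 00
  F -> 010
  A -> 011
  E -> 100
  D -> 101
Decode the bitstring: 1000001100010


Decoding step by step:
Bits 100 -> E
Bits 00 -> H
Bits 011 -> A
Bits 00 -> H
Bits 010 -> F


Decoded message: EHAHF


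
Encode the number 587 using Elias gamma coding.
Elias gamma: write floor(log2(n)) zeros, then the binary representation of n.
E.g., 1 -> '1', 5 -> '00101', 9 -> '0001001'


num_bits = floor(log2(587)) + 1 = 10
leading_zeros = num_bits - 1 = 9
binary(587) = 1001001011

Elias gamma(587) = '000000000' + '1001001011' = 0000000001001001011 (19 bits)


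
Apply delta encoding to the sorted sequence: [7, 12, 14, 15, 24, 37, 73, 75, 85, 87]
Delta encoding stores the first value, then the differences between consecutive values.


First value: 7
Deltas:
  12 - 7 = 5
  14 - 12 = 2
  15 - 14 = 1
  24 - 15 = 9
  37 - 24 = 13
  73 - 37 = 36
  75 - 73 = 2
  85 - 75 = 10
  87 - 85 = 2


Delta encoded: [7, 5, 2, 1, 9, 13, 36, 2, 10, 2]


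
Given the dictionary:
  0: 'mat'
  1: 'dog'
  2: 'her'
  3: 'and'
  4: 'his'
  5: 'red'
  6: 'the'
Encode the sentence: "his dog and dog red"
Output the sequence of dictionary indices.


Look up each word in the dictionary:
  'his' -> 4
  'dog' -> 1
  'and' -> 3
  'dog' -> 1
  'red' -> 5

Encoded: [4, 1, 3, 1, 5]


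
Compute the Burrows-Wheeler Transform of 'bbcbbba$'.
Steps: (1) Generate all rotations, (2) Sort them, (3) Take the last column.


Rotations (sorted):
  0: $bbcbbba -> last char: a
  1: a$bbcbbb -> last char: b
  2: ba$bbcbb -> last char: b
  3: bba$bbcb -> last char: b
  4: bbba$bbc -> last char: c
  5: bbcbbba$ -> last char: $
  6: bcbbba$b -> last char: b
  7: cbbba$bb -> last char: b


BWT = abbbc$bb


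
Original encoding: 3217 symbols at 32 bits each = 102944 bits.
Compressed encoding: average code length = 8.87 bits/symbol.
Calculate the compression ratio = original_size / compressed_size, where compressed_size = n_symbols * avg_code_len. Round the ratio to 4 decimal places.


original_size = n_symbols * orig_bits = 3217 * 32 = 102944 bits
compressed_size = n_symbols * avg_code_len = 3217 * 8.87 = 28534.79 bits
ratio = original_size / compressed_size = 102944 / 28534.79 = 3.6077

Compression ratio = 3.6077


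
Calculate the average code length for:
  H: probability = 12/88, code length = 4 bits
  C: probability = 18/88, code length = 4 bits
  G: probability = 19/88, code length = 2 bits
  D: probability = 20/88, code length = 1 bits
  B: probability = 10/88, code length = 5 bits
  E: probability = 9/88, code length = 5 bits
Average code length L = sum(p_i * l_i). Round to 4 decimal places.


Weighted contributions p_i * l_i:
  H: (12/88) * 4 = 48/88
  C: (18/88) * 4 = 72/88
  G: (19/88) * 2 = 38/88
  D: (20/88) * 1 = 20/88
  B: (10/88) * 5 = 50/88
  E: (9/88) * 5 = 45/88
Sum = (48 + 72 + 38 + 20 + 50 + 45)/88 = 273/88

L = 273/88 = 3.1023 bits/symbol


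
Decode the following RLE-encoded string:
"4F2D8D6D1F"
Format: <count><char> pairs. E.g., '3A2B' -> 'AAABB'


Expanding each <count><char> pair:
  4F -> 'FFFF'
  2D -> 'DD'
  8D -> 'DDDDDDDD'
  6D -> 'DDDDDD'
  1F -> 'F'

Decoded = FFFFDDDDDDDDDDDDDDDDF


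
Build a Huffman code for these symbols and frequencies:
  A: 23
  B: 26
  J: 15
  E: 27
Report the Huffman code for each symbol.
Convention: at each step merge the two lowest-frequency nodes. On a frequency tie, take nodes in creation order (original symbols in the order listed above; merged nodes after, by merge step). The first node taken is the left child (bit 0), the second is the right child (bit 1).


Huffman tree construction:
Step 1: Merge J(15) + A(23) = 38
Step 2: Merge B(26) + E(27) = 53
Step 3: Merge (J+A)(38) + (B+E)(53) = 91
Read each symbol's code off the tree from the root (left child = 0, right child = 1).

Codes:
  A: 01 (length 2)
  B: 10 (length 2)
  J: 00 (length 2)
  E: 11 (length 2)
Average code length: 182/91 = 2.0000 bits/symbol


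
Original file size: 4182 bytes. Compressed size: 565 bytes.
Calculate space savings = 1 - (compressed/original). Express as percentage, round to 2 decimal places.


ratio = compressed/original = 565/4182 = 0.135103
savings = 1 - ratio = 1 - 0.135103 = 0.864897
as a percentage: 0.864897 * 100 = 86.49%

Space savings = 1 - 565/4182 = 86.49%


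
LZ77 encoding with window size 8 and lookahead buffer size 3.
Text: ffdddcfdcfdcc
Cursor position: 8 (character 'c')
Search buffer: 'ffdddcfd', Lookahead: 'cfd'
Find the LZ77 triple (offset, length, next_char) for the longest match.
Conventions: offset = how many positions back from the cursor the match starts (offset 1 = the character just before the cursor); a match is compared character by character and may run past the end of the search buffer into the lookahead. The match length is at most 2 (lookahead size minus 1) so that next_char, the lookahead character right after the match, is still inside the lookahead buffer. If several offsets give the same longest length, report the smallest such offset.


Try each offset into the search buffer:
  offset=1 (pos 7, char 'd'): match length 0
  offset=2 (pos 6, char 'f'): match length 0
  offset=3 (pos 5, char 'c'): match length 2
  offset=4 (pos 4, char 'd'): match length 0
  offset=5 (pos 3, char 'd'): match length 0
  offset=6 (pos 2, char 'd'): match length 0
  offset=7 (pos 1, char 'f'): match length 0
  offset=8 (pos 0, char 'f'): match length 0
Longest match has length 2 at offset 3.
next_char = character at position 8 + 2 = 10 -> 'd'

Best match: offset=3, length=2 (matching 'cf' starting at position 5)
LZ77 triple: (3, 2, 'd')


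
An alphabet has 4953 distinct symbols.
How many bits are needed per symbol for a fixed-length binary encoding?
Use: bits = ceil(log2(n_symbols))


log2(4953) = 12.2741
Bracket: 2^12 = 4096 < 4953 <= 2^13 = 8192
So ceil(log2(4953)) = 13

bits = ceil(log2(4953)) = ceil(12.2741) = 13 bits


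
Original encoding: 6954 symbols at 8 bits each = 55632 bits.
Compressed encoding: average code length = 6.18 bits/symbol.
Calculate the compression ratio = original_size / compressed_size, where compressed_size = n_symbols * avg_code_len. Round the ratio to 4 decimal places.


original_size = n_symbols * orig_bits = 6954 * 8 = 55632 bits
compressed_size = n_symbols * avg_code_len = 6954 * 6.18 = 42975.72 bits
ratio = original_size / compressed_size = 55632 / 42975.72 = 1.2945

Compression ratio = 1.2945


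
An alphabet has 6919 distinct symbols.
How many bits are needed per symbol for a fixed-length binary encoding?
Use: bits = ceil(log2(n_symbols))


log2(6919) = 12.7563
Bracket: 2^12 = 4096 < 6919 <= 2^13 = 8192
So ceil(log2(6919)) = 13

bits = ceil(log2(6919)) = ceil(12.7563) = 13 bits


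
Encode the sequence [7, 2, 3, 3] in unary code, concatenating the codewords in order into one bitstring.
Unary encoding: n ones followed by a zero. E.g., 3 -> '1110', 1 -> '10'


Encode each number as n ones followed by a terminating 0:
  7 -> 11111110 (8 bits)
  2 -> 110 (3 bits)
  3 -> 1110 (4 bits)
  3 -> 1110 (4 bits)
Total length = 8 + 3 + 4 + 4 = 19 bits.

Unary([7, 2, 3, 3]) = 1111111011011101110 (19 bits)


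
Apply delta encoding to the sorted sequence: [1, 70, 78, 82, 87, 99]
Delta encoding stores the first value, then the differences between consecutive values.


First value: 1
Deltas:
  70 - 1 = 69
  78 - 70 = 8
  82 - 78 = 4
  87 - 82 = 5
  99 - 87 = 12


Delta encoded: [1, 69, 8, 4, 5, 12]


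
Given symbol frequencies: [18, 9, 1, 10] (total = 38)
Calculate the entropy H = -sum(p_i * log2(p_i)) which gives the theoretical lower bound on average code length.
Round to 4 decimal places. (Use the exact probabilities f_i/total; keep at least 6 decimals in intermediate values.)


Per-symbol terms -p_i * log2(p_i) with p_i = f_i/38:
  p = 18/38 = 0.473684: log2(p) = -1.078003, -p*log2(p) = 0.510633
  p = 9/38 = 0.236842: log2(p) = -2.078003, -p*log2(p) = 0.492158
  p = 1/38 = 0.026316: log2(p) = -5.247928, -p*log2(p) = 0.138103
  p = 10/38 = 0.263158: log2(p) = -1.925999, -p*log2(p) = 0.506842
H = 0.510633 + 0.492158 + 0.138103 + 0.506842 = 1.647736

H = 1.6477 bits/symbol


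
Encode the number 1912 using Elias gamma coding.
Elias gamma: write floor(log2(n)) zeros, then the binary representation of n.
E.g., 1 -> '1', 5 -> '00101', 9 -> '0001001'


num_bits = floor(log2(1912)) + 1 = 11
leading_zeros = num_bits - 1 = 10
binary(1912) = 11101111000

Elias gamma(1912) = '0000000000' + '11101111000' = 000000000011101111000 (21 bits)


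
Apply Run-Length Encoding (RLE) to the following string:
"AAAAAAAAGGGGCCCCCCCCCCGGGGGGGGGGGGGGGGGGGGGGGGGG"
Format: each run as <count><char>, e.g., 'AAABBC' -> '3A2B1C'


Scanning runs left to right:
  i=0: run of 'A' x 8 -> '8A'
  i=8: run of 'G' x 4 -> '4G'
  i=12: run of 'C' x 10 -> '10C'
  i=22: run of 'G' x 26 -> '26G'

RLE = 8A4G10C26G


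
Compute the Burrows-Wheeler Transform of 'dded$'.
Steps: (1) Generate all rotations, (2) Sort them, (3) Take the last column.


Rotations (sorted):
  0: $dded -> last char: d
  1: d$dde -> last char: e
  2: dded$ -> last char: $
  3: ded$d -> last char: d
  4: ed$dd -> last char: d


BWT = de$dd


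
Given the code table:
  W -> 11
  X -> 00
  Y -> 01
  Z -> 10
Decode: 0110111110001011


Decoding:
01 -> Y
10 -> Z
11 -> W
11 -> W
10 -> Z
00 -> X
10 -> Z
11 -> W


Result: YZWWZXZW


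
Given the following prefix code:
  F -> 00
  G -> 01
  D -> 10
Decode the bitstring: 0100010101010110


Decoding step by step:
Bits 01 -> G
Bits 00 -> F
Bits 01 -> G
Bits 01 -> G
Bits 01 -> G
Bits 01 -> G
Bits 01 -> G
Bits 10 -> D


Decoded message: GFGGGGGD


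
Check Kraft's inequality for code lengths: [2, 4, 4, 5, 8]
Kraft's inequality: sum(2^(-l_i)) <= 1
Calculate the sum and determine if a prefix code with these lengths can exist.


Sum = 2^(-2) + 2^(-4) + 2^(-4) + 2^(-5) + 2^(-8)
    = 0.25 + 0.0625 + 0.0625 + 0.03125 + 0.00390625
    = 105/256 = 0.41015625
Since 0.41015625 <= 1, Kraft's inequality IS satisfied.
A prefix code with these lengths CAN exist.

Kraft sum = 0.41015625. Satisfied.


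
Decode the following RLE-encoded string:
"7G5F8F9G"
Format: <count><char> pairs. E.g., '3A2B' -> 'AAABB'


Expanding each <count><char> pair:
  7G -> 'GGGGGGG'
  5F -> 'FFFFF'
  8F -> 'FFFFFFFF'
  9G -> 'GGGGGGGGG'

Decoded = GGGGGGGFFFFFFFFFFFFFGGGGGGGGG


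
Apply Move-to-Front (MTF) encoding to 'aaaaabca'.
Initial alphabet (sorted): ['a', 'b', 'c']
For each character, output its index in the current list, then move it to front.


MTF encoding:
'a': index 0 in ['a', 'b', 'c'] -> ['a', 'b', 'c']
'a': index 0 in ['a', 'b', 'c'] -> ['a', 'b', 'c']
'a': index 0 in ['a', 'b', 'c'] -> ['a', 'b', 'c']
'a': index 0 in ['a', 'b', 'c'] -> ['a', 'b', 'c']
'a': index 0 in ['a', 'b', 'c'] -> ['a', 'b', 'c']
'b': index 1 in ['a', 'b', 'c'] -> ['b', 'a', 'c']
'c': index 2 in ['b', 'a', 'c'] -> ['c', 'b', 'a']
'a': index 2 in ['c', 'b', 'a'] -> ['a', 'c', 'b']


Output: [0, 0, 0, 0, 0, 1, 2, 2]


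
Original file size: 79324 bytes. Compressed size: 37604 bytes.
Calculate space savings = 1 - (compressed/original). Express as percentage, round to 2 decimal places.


ratio = compressed/original = 37604/79324 = 0.474056
savings = 1 - ratio = 1 - 0.474056 = 0.525944
as a percentage: 0.525944 * 100 = 52.59%

Space savings = 1 - 37604/79324 = 52.59%


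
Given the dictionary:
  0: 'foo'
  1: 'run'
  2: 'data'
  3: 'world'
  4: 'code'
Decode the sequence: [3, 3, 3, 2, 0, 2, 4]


Look up each index in the dictionary:
  3 -> 'world'
  3 -> 'world'
  3 -> 'world'
  2 -> 'data'
  0 -> 'foo'
  2 -> 'data'
  4 -> 'code'

Decoded: "world world world data foo data code"


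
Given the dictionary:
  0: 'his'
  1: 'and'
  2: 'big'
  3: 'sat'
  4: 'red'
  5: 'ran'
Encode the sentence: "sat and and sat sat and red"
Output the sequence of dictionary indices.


Look up each word in the dictionary:
  'sat' -> 3
  'and' -> 1
  'and' -> 1
  'sat' -> 3
  'sat' -> 3
  'and' -> 1
  'red' -> 4

Encoded: [3, 1, 1, 3, 3, 1, 4]


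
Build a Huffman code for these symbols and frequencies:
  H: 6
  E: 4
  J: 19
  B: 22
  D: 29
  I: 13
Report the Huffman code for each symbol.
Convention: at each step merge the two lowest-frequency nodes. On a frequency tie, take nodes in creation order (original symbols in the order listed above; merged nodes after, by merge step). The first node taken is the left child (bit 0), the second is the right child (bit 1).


Huffman tree construction:
Step 1: Merge E(4) + H(6) = 10
Step 2: Merge (E+H)(10) + I(13) = 23
Step 3: Merge J(19) + B(22) = 41
Step 4: Merge ((E+H)+I)(23) + D(29) = 52
Step 5: Merge (J+B)(41) + (((E+H)+I)+D)(52) = 93
Read each symbol's code off the tree from the root (left child = 0, right child = 1).

Codes:
  H: 1001 (length 4)
  E: 1000 (length 4)
  J: 00 (length 2)
  B: 01 (length 2)
  D: 11 (length 2)
  I: 101 (length 3)
Average code length: 219/93 = 2.3548 bits/symbol


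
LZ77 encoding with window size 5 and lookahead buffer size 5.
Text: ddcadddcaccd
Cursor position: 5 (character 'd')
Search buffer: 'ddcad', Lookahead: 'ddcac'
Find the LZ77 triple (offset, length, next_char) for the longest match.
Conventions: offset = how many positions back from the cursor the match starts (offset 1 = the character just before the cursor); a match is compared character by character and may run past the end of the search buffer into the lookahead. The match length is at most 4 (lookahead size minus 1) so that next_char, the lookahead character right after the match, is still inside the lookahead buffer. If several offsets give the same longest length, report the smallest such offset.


Try each offset into the search buffer:
  offset=1 (pos 4, char 'd'): match length 2
  offset=2 (pos 3, char 'a'): match length 0
  offset=3 (pos 2, char 'c'): match length 0
  offset=4 (pos 1, char 'd'): match length 1
  offset=5 (pos 0, char 'd'): match length 4
Longest match has length 4 at offset 5.
next_char = character at position 5 + 4 = 9 -> 'c'

Best match: offset=5, length=4 (matching 'ddca' starting at position 0)
LZ77 triple: (5, 4, 'c')


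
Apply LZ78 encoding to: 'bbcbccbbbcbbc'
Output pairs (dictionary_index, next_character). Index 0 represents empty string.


LZ78 encoding steps:
Dictionary: {0: ''}
Step 1: w='' (idx 0), next='b' -> output (0, 'b'), add 'b' as idx 1
Step 2: w='b' (idx 1), next='c' -> output (1, 'c'), add 'bc' as idx 2
Step 3: w='bc' (idx 2), next='c' -> output (2, 'c'), add 'bcc' as idx 3
Step 4: w='b' (idx 1), next='b' -> output (1, 'b'), add 'bb' as idx 4
Step 5: w='bc' (idx 2), next='b' -> output (2, 'b'), add 'bcb' as idx 5
Step 6: w='bc' (idx 2), end of input -> output (2, '')


Encoded: [(0, 'b'), (1, 'c'), (2, 'c'), (1, 'b'), (2, 'b'), (2, '')]


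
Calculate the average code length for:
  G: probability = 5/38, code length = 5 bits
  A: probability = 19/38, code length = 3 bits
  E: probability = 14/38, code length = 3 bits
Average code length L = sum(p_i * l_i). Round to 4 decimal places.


Weighted contributions p_i * l_i:
  G: (5/38) * 5 = 25/38
  A: (19/38) * 3 = 57/38
  E: (14/38) * 3 = 42/38
Sum = (25 + 57 + 42)/38 = 124/38

L = 124/38 = 3.2632 bits/symbol


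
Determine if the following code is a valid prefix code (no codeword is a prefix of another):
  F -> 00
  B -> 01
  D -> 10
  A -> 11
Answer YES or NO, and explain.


Checking each pair (does one codeword prefix another?):
  F='00' vs B='01': no prefix
  F='00' vs D='10': no prefix
  F='00' vs A='11': no prefix
  B='01' vs F='00': no prefix
  B='01' vs D='10': no prefix
  B='01' vs A='11': no prefix
  D='10' vs F='00': no prefix
  D='10' vs B='01': no prefix
  D='10' vs A='11': no prefix
  A='11' vs F='00': no prefix
  A='11' vs B='01': no prefix
  A='11' vs D='10': no prefix
No violation found over all pairs.

YES -- this is a valid prefix code. No codeword is a prefix of any other codeword.


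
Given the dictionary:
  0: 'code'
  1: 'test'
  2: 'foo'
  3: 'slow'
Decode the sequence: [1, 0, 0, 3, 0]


Look up each index in the dictionary:
  1 -> 'test'
  0 -> 'code'
  0 -> 'code'
  3 -> 'slow'
  0 -> 'code'

Decoded: "test code code slow code"


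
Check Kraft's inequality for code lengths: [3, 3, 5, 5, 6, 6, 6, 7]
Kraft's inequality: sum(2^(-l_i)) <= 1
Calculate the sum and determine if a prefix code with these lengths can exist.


Sum = 2^(-3) + 2^(-3) + 2^(-5) + 2^(-5) + 2^(-6) + 2^(-6) + 2^(-6) + 2^(-7)
    = 0.125 + 0.125 + 0.03125 + 0.03125 + 0.015625 + 0.015625 + 0.015625 + 0.0078125
    = 47/128 = 0.3671875
Since 0.3671875 <= 1, Kraft's inequality IS satisfied.
A prefix code with these lengths CAN exist.

Kraft sum = 0.3671875. Satisfied.


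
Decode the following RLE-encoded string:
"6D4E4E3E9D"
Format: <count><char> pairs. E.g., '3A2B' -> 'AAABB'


Expanding each <count><char> pair:
  6D -> 'DDDDDD'
  4E -> 'EEEE'
  4E -> 'EEEE'
  3E -> 'EEE'
  9D -> 'DDDDDDDDD'

Decoded = DDDDDDEEEEEEEEEEEDDDDDDDDD


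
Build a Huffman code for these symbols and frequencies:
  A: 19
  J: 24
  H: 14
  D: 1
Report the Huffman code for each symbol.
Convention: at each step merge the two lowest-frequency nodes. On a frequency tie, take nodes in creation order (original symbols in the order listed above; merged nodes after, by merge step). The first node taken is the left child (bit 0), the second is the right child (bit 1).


Huffman tree construction:
Step 1: Merge D(1) + H(14) = 15
Step 2: Merge (D+H)(15) + A(19) = 34
Step 3: Merge J(24) + ((D+H)+A)(34) = 58
Read each symbol's code off the tree from the root (left child = 0, right child = 1).

Codes:
  A: 11 (length 2)
  J: 0 (length 1)
  H: 101 (length 3)
  D: 100 (length 3)
Average code length: 107/58 = 1.8448 bits/symbol


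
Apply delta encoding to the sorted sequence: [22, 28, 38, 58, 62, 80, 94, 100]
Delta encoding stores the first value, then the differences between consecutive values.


First value: 22
Deltas:
  28 - 22 = 6
  38 - 28 = 10
  58 - 38 = 20
  62 - 58 = 4
  80 - 62 = 18
  94 - 80 = 14
  100 - 94 = 6


Delta encoded: [22, 6, 10, 20, 4, 18, 14, 6]


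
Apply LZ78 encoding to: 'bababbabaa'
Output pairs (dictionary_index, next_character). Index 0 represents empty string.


LZ78 encoding steps:
Dictionary: {0: ''}
Step 1: w='' (idx 0), next='b' -> output (0, 'b'), add 'b' as idx 1
Step 2: w='' (idx 0), next='a' -> output (0, 'a'), add 'a' as idx 2
Step 3: w='b' (idx 1), next='a' -> output (1, 'a'), add 'ba' as idx 3
Step 4: w='b' (idx 1), next='b' -> output (1, 'b'), add 'bb' as idx 4
Step 5: w='a' (idx 2), next='b' -> output (2, 'b'), add 'ab' as idx 5
Step 6: w='a' (idx 2), next='a' -> output (2, 'a'), add 'aa' as idx 6


Encoded: [(0, 'b'), (0, 'a'), (1, 'a'), (1, 'b'), (2, 'b'), (2, 'a')]


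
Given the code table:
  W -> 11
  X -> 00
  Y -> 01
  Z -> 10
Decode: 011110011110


Decoding:
01 -> Y
11 -> W
10 -> Z
01 -> Y
11 -> W
10 -> Z


Result: YWZYWZ


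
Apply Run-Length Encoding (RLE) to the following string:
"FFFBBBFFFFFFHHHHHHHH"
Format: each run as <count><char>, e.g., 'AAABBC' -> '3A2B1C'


Scanning runs left to right:
  i=0: run of 'F' x 3 -> '3F'
  i=3: run of 'B' x 3 -> '3B'
  i=6: run of 'F' x 6 -> '6F'
  i=12: run of 'H' x 8 -> '8H'

RLE = 3F3B6F8H


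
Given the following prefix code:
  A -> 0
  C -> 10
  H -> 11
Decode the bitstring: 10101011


Decoding step by step:
Bits 10 -> C
Bits 10 -> C
Bits 10 -> C
Bits 11 -> H


Decoded message: CCCH


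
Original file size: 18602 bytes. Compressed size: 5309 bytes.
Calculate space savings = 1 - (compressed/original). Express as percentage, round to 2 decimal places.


ratio = compressed/original = 5309/18602 = 0.285399
savings = 1 - ratio = 1 - 0.285399 = 0.714601
as a percentage: 0.714601 * 100 = 71.46%

Space savings = 1 - 5309/18602 = 71.46%


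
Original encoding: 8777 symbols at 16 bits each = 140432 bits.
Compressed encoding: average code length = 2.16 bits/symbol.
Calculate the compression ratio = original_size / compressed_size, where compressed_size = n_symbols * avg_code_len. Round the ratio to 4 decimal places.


original_size = n_symbols * orig_bits = 8777 * 16 = 140432 bits
compressed_size = n_symbols * avg_code_len = 8777 * 2.16 = 18958.32 bits
ratio = original_size / compressed_size = 140432 / 18958.32 = 7.4074

Compression ratio = 7.4074


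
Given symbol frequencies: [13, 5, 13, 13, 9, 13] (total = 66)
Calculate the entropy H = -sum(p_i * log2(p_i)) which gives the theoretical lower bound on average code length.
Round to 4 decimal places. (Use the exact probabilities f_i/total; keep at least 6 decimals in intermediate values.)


Per-symbol terms -p_i * log2(p_i) with p_i = f_i/66:
  p = 13/66 = 0.196970: log2(p) = -2.343954, -p*log2(p) = 0.461688
  p = 5/66 = 0.075758: log2(p) = -3.722466, -p*log2(p) = 0.282005
  p = 13/66 = 0.196970: log2(p) = -2.343954, -p*log2(p) = 0.461688
  p = 13/66 = 0.196970: log2(p) = -2.343954, -p*log2(p) = 0.461688
  p = 9/66 = 0.136364: log2(p) = -2.874469, -p*log2(p) = 0.391973
  p = 13/66 = 0.196970: log2(p) = -2.343954, -p*log2(p) = 0.461688
H = 0.461688 + 0.282005 + 0.461688 + 0.461688 + 0.391973 + 0.461688 = 2.520730

H = 2.5207 bits/symbol


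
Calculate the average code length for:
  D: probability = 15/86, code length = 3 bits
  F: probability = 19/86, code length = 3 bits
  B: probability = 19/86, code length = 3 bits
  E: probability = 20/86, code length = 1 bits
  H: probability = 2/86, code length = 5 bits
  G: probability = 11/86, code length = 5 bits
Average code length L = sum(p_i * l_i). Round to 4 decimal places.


Weighted contributions p_i * l_i:
  D: (15/86) * 3 = 45/86
  F: (19/86) * 3 = 57/86
  B: (19/86) * 3 = 57/86
  E: (20/86) * 1 = 20/86
  H: (2/86) * 5 = 10/86
  G: (11/86) * 5 = 55/86
Sum = (45 + 57 + 57 + 20 + 10 + 55)/86 = 244/86

L = 244/86 = 2.8372 bits/symbol


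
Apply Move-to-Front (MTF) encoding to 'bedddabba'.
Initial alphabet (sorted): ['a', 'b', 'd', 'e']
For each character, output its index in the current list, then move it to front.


MTF encoding:
'b': index 1 in ['a', 'b', 'd', 'e'] -> ['b', 'a', 'd', 'e']
'e': index 3 in ['b', 'a', 'd', 'e'] -> ['e', 'b', 'a', 'd']
'd': index 3 in ['e', 'b', 'a', 'd'] -> ['d', 'e', 'b', 'a']
'd': index 0 in ['d', 'e', 'b', 'a'] -> ['d', 'e', 'b', 'a']
'd': index 0 in ['d', 'e', 'b', 'a'] -> ['d', 'e', 'b', 'a']
'a': index 3 in ['d', 'e', 'b', 'a'] -> ['a', 'd', 'e', 'b']
'b': index 3 in ['a', 'd', 'e', 'b'] -> ['b', 'a', 'd', 'e']
'b': index 0 in ['b', 'a', 'd', 'e'] -> ['b', 'a', 'd', 'e']
'a': index 1 in ['b', 'a', 'd', 'e'] -> ['a', 'b', 'd', 'e']


Output: [1, 3, 3, 0, 0, 3, 3, 0, 1]


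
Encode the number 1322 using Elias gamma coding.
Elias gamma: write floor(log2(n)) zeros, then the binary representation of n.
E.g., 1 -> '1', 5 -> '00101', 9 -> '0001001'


num_bits = floor(log2(1322)) + 1 = 11
leading_zeros = num_bits - 1 = 10
binary(1322) = 10100101010

Elias gamma(1322) = '0000000000' + '10100101010' = 000000000010100101010 (21 bits)


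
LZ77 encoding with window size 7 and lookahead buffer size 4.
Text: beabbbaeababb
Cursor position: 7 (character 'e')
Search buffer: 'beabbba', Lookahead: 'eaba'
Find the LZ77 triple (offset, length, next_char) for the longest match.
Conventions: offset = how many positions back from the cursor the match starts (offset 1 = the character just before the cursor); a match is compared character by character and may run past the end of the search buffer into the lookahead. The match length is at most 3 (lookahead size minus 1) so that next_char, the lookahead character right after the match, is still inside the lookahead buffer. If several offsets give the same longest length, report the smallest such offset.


Try each offset into the search buffer:
  offset=1 (pos 6, char 'a'): match length 0
  offset=2 (pos 5, char 'b'): match length 0
  offset=3 (pos 4, char 'b'): match length 0
  offset=4 (pos 3, char 'b'): match length 0
  offset=5 (pos 2, char 'a'): match length 0
  offset=6 (pos 1, char 'e'): match length 3
  offset=7 (pos 0, char 'b'): match length 0
Longest match has length 3 at offset 6.
next_char = character at position 7 + 3 = 10 -> 'a'

Best match: offset=6, length=3 (matching 'eab' starting at position 1)
LZ77 triple: (6, 3, 'a')


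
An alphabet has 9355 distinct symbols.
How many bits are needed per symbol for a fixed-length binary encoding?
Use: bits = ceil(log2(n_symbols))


log2(9355) = 13.1915
Bracket: 2^13 = 8192 < 9355 <= 2^14 = 16384
So ceil(log2(9355)) = 14

bits = ceil(log2(9355)) = ceil(13.1915) = 14 bits


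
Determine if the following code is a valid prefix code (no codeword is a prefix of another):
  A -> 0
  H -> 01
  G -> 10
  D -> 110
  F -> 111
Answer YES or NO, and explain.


Checking each pair (does one codeword prefix another?):
  A='0' vs H='01': prefix -- VIOLATION

NO -- this is NOT a valid prefix code. A (0) is a prefix of H (01).


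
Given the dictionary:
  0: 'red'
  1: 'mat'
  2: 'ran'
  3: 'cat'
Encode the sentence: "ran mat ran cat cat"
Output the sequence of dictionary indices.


Look up each word in the dictionary:
  'ran' -> 2
  'mat' -> 1
  'ran' -> 2
  'cat' -> 3
  'cat' -> 3

Encoded: [2, 1, 2, 3, 3]


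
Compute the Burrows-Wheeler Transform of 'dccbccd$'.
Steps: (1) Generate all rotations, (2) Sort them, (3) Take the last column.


Rotations (sorted):
  0: $dccbccd -> last char: d
  1: bccd$dcc -> last char: c
  2: cbccd$dc -> last char: c
  3: ccbccd$d -> last char: d
  4: ccd$dccb -> last char: b
  5: cd$dccbc -> last char: c
  6: d$dccbcc -> last char: c
  7: dccbccd$ -> last char: $


BWT = dccdbcc$


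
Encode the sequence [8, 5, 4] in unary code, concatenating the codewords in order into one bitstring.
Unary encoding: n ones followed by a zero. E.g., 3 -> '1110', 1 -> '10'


Encode each number as n ones followed by a terminating 0:
  8 -> 111111110 (9 bits)
  5 -> 111110 (6 bits)
  4 -> 11110 (5 bits)
Total length = 9 + 6 + 5 = 20 bits.

Unary([8, 5, 4]) = 11111111011111011110 (20 bits)


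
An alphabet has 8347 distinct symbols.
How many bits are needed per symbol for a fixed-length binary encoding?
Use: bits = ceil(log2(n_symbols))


log2(8347) = 13.027
Bracket: 2^13 = 8192 < 8347 <= 2^14 = 16384
So ceil(log2(8347)) = 14

bits = ceil(log2(8347)) = ceil(13.027) = 14 bits


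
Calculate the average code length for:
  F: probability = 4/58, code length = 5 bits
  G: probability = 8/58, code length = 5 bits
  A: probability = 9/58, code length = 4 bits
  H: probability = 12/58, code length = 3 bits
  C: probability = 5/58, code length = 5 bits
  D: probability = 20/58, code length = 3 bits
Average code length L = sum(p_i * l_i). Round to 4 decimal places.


Weighted contributions p_i * l_i:
  F: (4/58) * 5 = 20/58
  G: (8/58) * 5 = 40/58
  A: (9/58) * 4 = 36/58
  H: (12/58) * 3 = 36/58
  C: (5/58) * 5 = 25/58
  D: (20/58) * 3 = 60/58
Sum = (20 + 40 + 36 + 36 + 25 + 60)/58 = 217/58

L = 217/58 = 3.7414 bits/symbol


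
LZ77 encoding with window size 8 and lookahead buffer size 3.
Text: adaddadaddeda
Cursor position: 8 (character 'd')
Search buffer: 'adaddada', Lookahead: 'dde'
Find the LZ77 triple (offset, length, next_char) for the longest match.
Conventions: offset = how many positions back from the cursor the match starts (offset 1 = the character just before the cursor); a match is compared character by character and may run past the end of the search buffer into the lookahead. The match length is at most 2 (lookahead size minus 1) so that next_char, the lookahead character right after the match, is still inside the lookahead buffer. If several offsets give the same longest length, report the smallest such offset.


Try each offset into the search buffer:
  offset=1 (pos 7, char 'a'): match length 0
  offset=2 (pos 6, char 'd'): match length 1
  offset=3 (pos 5, char 'a'): match length 0
  offset=4 (pos 4, char 'd'): match length 1
  offset=5 (pos 3, char 'd'): match length 2
  offset=6 (pos 2, char 'a'): match length 0
  offset=7 (pos 1, char 'd'): match length 1
  offset=8 (pos 0, char 'a'): match length 0
Longest match has length 2 at offset 5.
next_char = character at position 8 + 2 = 10 -> 'e'

Best match: offset=5, length=2 (matching 'dd' starting at position 3)
LZ77 triple: (5, 2, 'e')


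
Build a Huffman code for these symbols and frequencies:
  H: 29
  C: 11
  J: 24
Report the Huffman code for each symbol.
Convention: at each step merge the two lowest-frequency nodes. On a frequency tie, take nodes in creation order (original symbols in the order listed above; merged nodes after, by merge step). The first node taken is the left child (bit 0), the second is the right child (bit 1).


Huffman tree construction:
Step 1: Merge C(11) + J(24) = 35
Step 2: Merge H(29) + (C+J)(35) = 64
Read each symbol's code off the tree from the root (left child = 0, right child = 1).

Codes:
  H: 0 (length 1)
  C: 10 (length 2)
  J: 11 (length 2)
Average code length: 99/64 = 1.5469 bits/symbol


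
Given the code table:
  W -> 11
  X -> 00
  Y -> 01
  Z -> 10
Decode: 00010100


Decoding:
00 -> X
01 -> Y
01 -> Y
00 -> X


Result: XYYX


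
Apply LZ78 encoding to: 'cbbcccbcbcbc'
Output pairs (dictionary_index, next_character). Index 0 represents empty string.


LZ78 encoding steps:
Dictionary: {0: ''}
Step 1: w='' (idx 0), next='c' -> output (0, 'c'), add 'c' as idx 1
Step 2: w='' (idx 0), next='b' -> output (0, 'b'), add 'b' as idx 2
Step 3: w='b' (idx 2), next='c' -> output (2, 'c'), add 'bc' as idx 3
Step 4: w='c' (idx 1), next='c' -> output (1, 'c'), add 'cc' as idx 4
Step 5: w='bc' (idx 3), next='b' -> output (3, 'b'), add 'bcb' as idx 5
Step 6: w='c' (idx 1), next='b' -> output (1, 'b'), add 'cb' as idx 6
Step 7: w='c' (idx 1), end of input -> output (1, '')


Encoded: [(0, 'c'), (0, 'b'), (2, 'c'), (1, 'c'), (3, 'b'), (1, 'b'), (1, '')]


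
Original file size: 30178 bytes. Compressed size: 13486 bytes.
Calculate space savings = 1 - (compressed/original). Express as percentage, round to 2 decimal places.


ratio = compressed/original = 13486/30178 = 0.446882
savings = 1 - ratio = 1 - 0.446882 = 0.553118
as a percentage: 0.553118 * 100 = 55.31%

Space savings = 1 - 13486/30178 = 55.31%


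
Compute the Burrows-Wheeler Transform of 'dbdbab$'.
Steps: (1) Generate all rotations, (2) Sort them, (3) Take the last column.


Rotations (sorted):
  0: $dbdbab -> last char: b
  1: ab$dbdb -> last char: b
  2: b$dbdba -> last char: a
  3: bab$dbd -> last char: d
  4: bdbab$d -> last char: d
  5: dbab$db -> last char: b
  6: dbdbab$ -> last char: $


BWT = bbaddb$


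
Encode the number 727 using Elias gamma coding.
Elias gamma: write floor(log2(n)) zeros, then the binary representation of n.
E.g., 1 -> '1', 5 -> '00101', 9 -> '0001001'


num_bits = floor(log2(727)) + 1 = 10
leading_zeros = num_bits - 1 = 9
binary(727) = 1011010111

Elias gamma(727) = '000000000' + '1011010111' = 0000000001011010111 (19 bits)


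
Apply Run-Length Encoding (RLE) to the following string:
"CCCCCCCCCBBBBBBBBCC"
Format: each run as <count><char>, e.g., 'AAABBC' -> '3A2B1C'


Scanning runs left to right:
  i=0: run of 'C' x 9 -> '9C'
  i=9: run of 'B' x 8 -> '8B'
  i=17: run of 'C' x 2 -> '2C'

RLE = 9C8B2C


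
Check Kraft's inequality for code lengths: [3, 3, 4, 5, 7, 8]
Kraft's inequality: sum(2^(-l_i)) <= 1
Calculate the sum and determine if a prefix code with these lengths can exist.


Sum = 2^(-3) + 2^(-3) + 2^(-4) + 2^(-5) + 2^(-7) + 2^(-8)
    = 0.125 + 0.125 + 0.0625 + 0.03125 + 0.0078125 + 0.00390625
    = 91/256 = 0.35546875
Since 0.35546875 <= 1, Kraft's inequality IS satisfied.
A prefix code with these lengths CAN exist.

Kraft sum = 0.35546875. Satisfied.


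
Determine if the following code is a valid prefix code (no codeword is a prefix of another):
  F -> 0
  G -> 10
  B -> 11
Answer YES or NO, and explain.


Checking each pair (does one codeword prefix another?):
  F='0' vs G='10': no prefix
  F='0' vs B='11': no prefix
  G='10' vs F='0': no prefix
  G='10' vs B='11': no prefix
  B='11' vs F='0': no prefix
  B='11' vs G='10': no prefix
No violation found over all pairs.

YES -- this is a valid prefix code. No codeword is a prefix of any other codeword.


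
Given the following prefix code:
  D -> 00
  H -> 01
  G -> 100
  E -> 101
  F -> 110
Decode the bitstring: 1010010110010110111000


Decoding step by step:
Bits 101 -> E
Bits 00 -> D
Bits 101 -> E
Bits 100 -> G
Bits 101 -> E
Bits 101 -> E
Bits 110 -> F
Bits 00 -> D


Decoded message: EDEGEEFD


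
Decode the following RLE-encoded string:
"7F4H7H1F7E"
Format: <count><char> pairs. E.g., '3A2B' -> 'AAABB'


Expanding each <count><char> pair:
  7F -> 'FFFFFFF'
  4H -> 'HHHH'
  7H -> 'HHHHHHH'
  1F -> 'F'
  7E -> 'EEEEEEE'

Decoded = FFFFFFFHHHHHHHHHHHFEEEEEEE


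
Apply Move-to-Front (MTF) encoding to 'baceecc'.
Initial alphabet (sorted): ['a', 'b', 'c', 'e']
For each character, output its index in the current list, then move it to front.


MTF encoding:
'b': index 1 in ['a', 'b', 'c', 'e'] -> ['b', 'a', 'c', 'e']
'a': index 1 in ['b', 'a', 'c', 'e'] -> ['a', 'b', 'c', 'e']
'c': index 2 in ['a', 'b', 'c', 'e'] -> ['c', 'a', 'b', 'e']
'e': index 3 in ['c', 'a', 'b', 'e'] -> ['e', 'c', 'a', 'b']
'e': index 0 in ['e', 'c', 'a', 'b'] -> ['e', 'c', 'a', 'b']
'c': index 1 in ['e', 'c', 'a', 'b'] -> ['c', 'e', 'a', 'b']
'c': index 0 in ['c', 'e', 'a', 'b'] -> ['c', 'e', 'a', 'b']


Output: [1, 1, 2, 3, 0, 1, 0]


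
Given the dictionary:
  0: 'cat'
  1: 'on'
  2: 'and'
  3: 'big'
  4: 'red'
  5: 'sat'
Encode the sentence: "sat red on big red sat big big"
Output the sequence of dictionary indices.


Look up each word in the dictionary:
  'sat' -> 5
  'red' -> 4
  'on' -> 1
  'big' -> 3
  'red' -> 4
  'sat' -> 5
  'big' -> 3
  'big' -> 3

Encoded: [5, 4, 1, 3, 4, 5, 3, 3]


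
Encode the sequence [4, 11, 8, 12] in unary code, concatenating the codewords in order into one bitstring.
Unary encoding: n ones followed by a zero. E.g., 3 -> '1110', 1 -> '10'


Encode each number as n ones followed by a terminating 0:
  4 -> 11110 (5 bits)
  11 -> 111111111110 (12 bits)
  8 -> 111111110 (9 bits)
  12 -> 1111111111110 (13 bits)
Total length = 5 + 12 + 9 + 13 = 39 bits.

Unary([4, 11, 8, 12]) = 111101111111111101111111101111111111110 (39 bits)


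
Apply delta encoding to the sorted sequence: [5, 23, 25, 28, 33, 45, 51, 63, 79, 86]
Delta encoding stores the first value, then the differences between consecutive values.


First value: 5
Deltas:
  23 - 5 = 18
  25 - 23 = 2
  28 - 25 = 3
  33 - 28 = 5
  45 - 33 = 12
  51 - 45 = 6
  63 - 51 = 12
  79 - 63 = 16
  86 - 79 = 7


Delta encoded: [5, 18, 2, 3, 5, 12, 6, 12, 16, 7]


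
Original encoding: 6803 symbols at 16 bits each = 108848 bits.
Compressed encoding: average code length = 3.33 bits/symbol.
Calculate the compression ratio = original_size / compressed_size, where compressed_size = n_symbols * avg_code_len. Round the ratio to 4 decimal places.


original_size = n_symbols * orig_bits = 6803 * 16 = 108848 bits
compressed_size = n_symbols * avg_code_len = 6803 * 3.33 = 22653.99 bits
ratio = original_size / compressed_size = 108848 / 22653.99 = 4.8048

Compression ratio = 4.8048


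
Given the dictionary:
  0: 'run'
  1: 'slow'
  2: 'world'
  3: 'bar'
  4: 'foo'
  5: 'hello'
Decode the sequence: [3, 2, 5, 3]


Look up each index in the dictionary:
  3 -> 'bar'
  2 -> 'world'
  5 -> 'hello'
  3 -> 'bar'

Decoded: "bar world hello bar"


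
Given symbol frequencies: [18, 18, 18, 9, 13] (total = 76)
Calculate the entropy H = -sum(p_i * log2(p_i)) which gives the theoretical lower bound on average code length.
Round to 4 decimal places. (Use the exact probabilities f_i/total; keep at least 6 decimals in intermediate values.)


Per-symbol terms -p_i * log2(p_i) with p_i = f_i/76:
  p = 18/76 = 0.236842: log2(p) = -2.078003, -p*log2(p) = 0.492158
  p = 18/76 = 0.236842: log2(p) = -2.078003, -p*log2(p) = 0.492158
  p = 18/76 = 0.236842: log2(p) = -2.078003, -p*log2(p) = 0.492158
  p = 9/76 = 0.118421: log2(p) = -3.078003, -p*log2(p) = 0.364500
  p = 13/76 = 0.171053: log2(p) = -2.547488, -p*log2(p) = 0.435754
H = 0.492158 + 0.492158 + 0.492158 + 0.364500 + 0.435754 = 2.276728

H = 2.2767 bits/symbol
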